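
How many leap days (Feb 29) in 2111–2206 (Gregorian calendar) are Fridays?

3

Leap years in 2111–2206: 23 of them.
Feb 29 weekday advances by 5 (mod 7) from one leap year to the next four years later (or differs when a century non-leap intervenes).
Leap-day weekdays: 2112:Mon 2116:Sat 2120:Thu 2124:Tue 2128:Sun 2132:Fri✓ 2136:Wed 2140:Mon 2144:Sat 2148:Thu 2152:Tue 2156:Sun 2160:Fri✓ 2164:Wed 2168:Mon 2172:Sat 2176:Thu 2180:Tue 2184:Sun 2188:Fri✓ 2192:Wed 2196:Mon 2204:Wed
Friday: 2132, 2160, 2188 → 3.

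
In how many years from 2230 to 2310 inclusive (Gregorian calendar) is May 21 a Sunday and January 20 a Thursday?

Check each year's weekday for May 21 and January 20:
  2230: Fri/Wed  2231: Sat/Thu  2232: Mon/Fri  2233: Tue/Sun  2234: Wed/Mon  2235: Thu/Tue  2236: Sat/Wed  2237: Sun/Fri  2238: Mon/Sat  2239: Tue/Sun  2240: Thu/Mon  2241: Fri/Wed  2242: Sat/Thu  2243: Sun/Fri  …(53 more)…  2297: Fri/Wed  2298: Sat/Thu  2299: Sun/Fri  2300: Mon/Sat  2301: Tue/Sun  2302: Wed/Mon  2303: Thu/Tue  2304: Sat/Wed  2305: Sun/Fri  2306: Mon/Sat  2307: Tue/Sun  2308: Thu/Mon  2309: Fri/Wed  2310: Sat/Thu
Both conditions hold in: 2248, 2276 — 2.

2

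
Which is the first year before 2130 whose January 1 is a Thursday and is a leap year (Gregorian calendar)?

Jan 1 advances by 2 weekdays after a leap year and by 1 after a common year.
2130: Jan 1 is Sunday.
2129: Saturday
2128: Thursday (leap)
2128 begins on a Thursday and is a leap year.

2128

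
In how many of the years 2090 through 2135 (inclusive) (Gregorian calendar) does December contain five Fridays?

December has 31 days; it has five Fridays when Friday falls among the first (month-length − 28) days — i.e. when December 1 is one of Friday/Thursday/Wednesday.
December 1 by year: 2090:Fri✓ 2091:Sat 2092:Mon 2093:Tue 2094:Wed✓ 2095:Thu✓ 2096:Sat 2097:Sun 2098:Mon 2099:Tue 2100:Wed✓ 2101:Thu✓ 2102:Fri✓ 2103:Sat 2104:Mon …(16 more)… 2121:Mon 2122:Tue 2123:Wed✓ 2124:Fri✓ 2125:Sat 2126:Sun 2127:Mon 2128:Wed✓ 2129:Thu✓ 2130:Fri✓ 2131:Sat 2132:Mon 2133:Tue 2134:Wed✓ 2135:Thu✓
Years with five Fridays: 2090, 2094, 2095, 2100, 2101, 2102, 2106, 2107, 2112, 2113, 2117, 2118, 2119, 2123, 2124, 2128, 2129, 2130, 2134, 2135 → 20.

20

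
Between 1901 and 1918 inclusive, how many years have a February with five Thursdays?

February has 28 days (29 in leap years); it has five Thursdays when Thursday falls among the first (month-length − 28) days — i.e. when February 1 is Thursday in a leap year (never in a common year).
February 1 by year: 1901:Fri 1902:Sat 1903:Sun 1904:Mon 1905:Wed 1906:Thu 1907:Fri 1908:Sat 1909:Mon 1910:Tue 1911:Wed 1912:Thu✓ 1913:Sat 1914:Sun 1915:Mon 1916:Tue 1917:Thu 1918:Fri
Years with five Thursdays: 1912 → 1.

1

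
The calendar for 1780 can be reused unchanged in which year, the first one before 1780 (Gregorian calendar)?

1752

Two years share a calendar iff Jan 1 falls on the same weekday and both are leap or both are common. 1780: Jan 1 is Saturday, leap year.
1779: Jan 1 Friday, common
1778: Jan 1 Thursday, common
1777: Jan 1 Wednesday, common
1776: Jan 1 Monday, leap
1775: Jan 1 Sunday, common
1774: Jan 1 Saturday, common
1773: Jan 1 Friday, common
1772: Jan 1 Wednesday, leap
1771: Jan 1 Tuesday, common
1770: Jan 1 Monday, common
1769: Jan 1 Sunday, common
1768: Jan 1 Friday, leap
1767: Jan 1 Thursday, common
1766: Jan 1 Wednesday, common
1765: Jan 1 Tuesday, common
1764: Jan 1 Sunday, leap
1763: Jan 1 Saturday, common
1762: Jan 1 Friday, common
1761: Jan 1 Thursday, common
1760: Jan 1 Tuesday, leap
1759: Jan 1 Monday, common
1758: Jan 1 Sunday, common
1757: Jan 1 Saturday, common
1756: Jan 1 Thursday, leap
1755: Jan 1 Wednesday, common
1754: Jan 1 Tuesday, common
1753: Jan 1 Monday, common
1752: Jan 1 Saturday, leap
1752 matches on both conditions.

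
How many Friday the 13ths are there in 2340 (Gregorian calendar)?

Check the 13th of each month of 2340: Jan 13: Sat, Feb 13: Tue, Mar 13: Wed, Apr 13: Sat, May 13: Mon, Jun 13: Thu, Jul 13: Sat, Aug 13: Tue, Sep 13: Fri, Oct 13: Sun, Nov 13: Wed, Dec 13: Fri.
Friday occurs in September, December — 2 months.

2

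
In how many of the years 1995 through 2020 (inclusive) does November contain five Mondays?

7

November has 30 days; it has five Mondays when Monday falls among the first (month-length − 28) days — i.e. when November 1 is one of Monday/Sunday.
November 1 by year: 1995:Wed 1996:Fri 1997:Sat 1998:Sun✓ 1999:Mon✓ 2000:Wed 2001:Thu 2002:Fri 2003:Sat 2004:Mon✓ 2005:Tue 2006:Wed 2007:Thu 2008:Sat 2009:Sun✓ 2010:Mon✓ 2011:Tue 2012:Thu 2013:Fri 2014:Sat 2015:Sun✓ 2016:Tue 2017:Wed 2018:Thu 2019:Fri 2020:Sun✓
Years with five Mondays: 1998, 1999, 2004, 2009, 2010, 2015, 2020 → 7.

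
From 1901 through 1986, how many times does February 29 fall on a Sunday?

3

Leap years in 1901–1986: 21 of them.
Feb 29 weekday advances by 5 (mod 7) from one leap year to the next four years later (or differs when a century non-leap intervenes).
Leap-day weekdays: 1904:Mon 1908:Sat 1912:Thu 1916:Tue 1920:Sun✓ 1924:Fri 1928:Wed 1932:Mon 1936:Sat 1940:Thu 1944:Tue 1948:Sun✓ 1952:Fri 1956:Wed 1960:Mon 1964:Sat 1968:Thu 1972:Tue 1976:Sun✓ 1980:Fri 1984:Wed
Sunday: 1920, 1948, 1976 → 3.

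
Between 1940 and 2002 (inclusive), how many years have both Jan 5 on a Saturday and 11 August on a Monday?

2

Check each year's weekday for Jan 5 and 11 August:
  1940: Fri/Sun  1941: Sun/Mon  1942: Mon/Tue  1943: Tue/Wed  1944: Wed/Fri  1945: Fri/Sat  1946: Sat/Sun  1947: Sun/Mon  1948: Mon/Wed  1949: Wed/Thu  1950: Thu/Fri  1951: Fri/Sat  1952: Sat/Mon ✓  1953: Mon/Tue  …(35 more)…  1989: Thu/Fri  1990: Fri/Sat  1991: Sat/Sun  1992: Sun/Tue  1993: Tue/Wed  1994: Wed/Thu  1995: Thu/Fri  1996: Fri/Sun  1997: Sun/Mon  1998: Mon/Tue  1999: Tue/Wed  2000: Wed/Fri  2001: Fri/Sat  2002: Sat/Sun
Both conditions hold in: 1952, 1980 — 2.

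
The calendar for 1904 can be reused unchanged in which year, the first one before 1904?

Two years share a calendar iff Jan 1 falls on the same weekday and both are leap or both are common. 1904: Jan 1 is Friday, leap year.
1903: Jan 1 Thursday, common
1902: Jan 1 Wednesday, common
1901: Jan 1 Tuesday, common
1900: Jan 1 Monday, common
1899: Jan 1 Sunday, common
1898: Jan 1 Saturday, common
1897: Jan 1 Friday, common
1896: Jan 1 Wednesday, leap
1895: Jan 1 Tuesday, common
1894: Jan 1 Monday, common
1893: Jan 1 Sunday, common
1892: Jan 1 Friday, leap
1892 matches on both conditions.

1892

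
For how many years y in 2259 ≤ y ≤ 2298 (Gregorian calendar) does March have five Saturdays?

March has 31 days; it has five Saturdays when Saturday falls among the first (month-length − 28) days — i.e. when March 1 is one of Saturday/Friday/Thursday.
March 1 by year: 2259:Tue 2260:Thu✓ 2261:Fri✓ 2262:Sat✓ 2263:Sun 2264:Tue 2265:Wed 2266:Thu✓ 2267:Fri✓ 2268:Sun 2269:Mon 2270:Tue 2271:Wed 2272:Fri✓ 2273:Sat✓ …(10 more)… 2284:Sat✓ 2285:Sun 2286:Mon 2287:Tue 2288:Thu✓ 2289:Fri✓ 2290:Sat✓ 2291:Sun 2292:Tue 2293:Wed 2294:Thu✓ 2295:Fri✓ 2296:Sun 2297:Mon 2298:Tue
Years with five Saturdays: 2260, 2261, 2262, 2266, 2267, 2272, 2273, 2277, 2278, 2279, 2283, 2284, 2288, 2289, 2290, 2294, 2295 → 17.

17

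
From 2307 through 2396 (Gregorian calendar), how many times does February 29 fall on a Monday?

Leap years in 2307–2396: 23 of them.
Feb 29 weekday advances by 5 (mod 7) from one leap year to the next four years later (or differs when a century non-leap intervenes).
Leap-day weekdays: 2308:Sat 2312:Thu 2316:Tue 2320:Sun 2324:Fri 2328:Wed 2332:Mon✓ 2336:Sat 2340:Thu 2344:Tue 2348:Sun 2352:Fri 2356:Wed 2360:Mon✓ 2364:Sat 2368:Thu 2372:Tue 2376:Sun 2380:Fri 2384:Wed 2388:Mon✓ 2392:Sat 2396:Thu
Monday: 2332, 2360, 2388 → 3.

3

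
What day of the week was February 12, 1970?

January 1, 1970 is a Thursday.
February 12 is day 43 of the year, i.e. 42 days after Jan 1.
42 mod 7 = 0, so advance 0 weekdays from Thursday: Thursday.

Thursday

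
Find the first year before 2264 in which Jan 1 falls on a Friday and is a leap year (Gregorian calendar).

2236

Jan 1 advances by 2 weekdays after a leap year and by 1 after a common year.
2264: Jan 1 is Friday (leap).
2263: Thursday
2262: Wednesday
2261: Tuesday
2260: Sunday (leap)
2259: Saturday
2258: Friday
2257: Thursday
2256: Tuesday (leap)
2255: Monday
2254: Sunday
2253: Saturday
2252: Thursday (leap)
2251: Wednesday
2250: Tuesday
2249: Monday
2248: Saturday (leap)
2247: Friday
2246: Thursday
2245: Wednesday
2244: Monday (leap)
2243: Sunday
2242: Saturday
2241: Friday
2240: Wednesday (leap)
2239: Tuesday
2238: Monday
2237: Sunday
2236: Friday (leap)
2236 begins on a Friday and is a leap year.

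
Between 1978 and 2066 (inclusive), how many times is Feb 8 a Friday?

Track Feb 8's weekday year by year (advancing +1, or +2 across a Feb 29):
  1978: Wed  1979: Thu (+1)  1980: Fri (+1) ✓  1981: Sun (+2)  1982: Mon (+1)
  1983: Tue (+1)  1984: Wed (+1)  1985: Fri (+2) ✓  1986: Sat (+1)  1987: Sun (+1)
  1988: Mon (+1)  1989: Wed (+2)  1990: Thu (+1)  1991: Fri (+1) ✓  … (61 more years) …
  2053: Sat (+2)  2054: Sun (+1)  2055: Mon (+1)  2056: Tue (+1)  2057: Thu (+2)
  2058: Fri (+1) ✓  2059: Sat (+1)  2060: Sun (+1)  2061: Tue (+2)  2062: Wed (+1)
  2063: Thu (+1)  2064: Fri (+1) ✓  2065: Sun (+2)  2066: Mon (+1)
Friday years: 1980, 1985, 1991, 2002, 2008, 2013, 2019, 2030, 2036, 2041, 2047, 2058, 2064 — 13 in total.

13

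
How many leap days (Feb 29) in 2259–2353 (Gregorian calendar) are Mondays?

Leap years in 2259–2353: 23 of them.
Feb 29 weekday advances by 5 (mod 7) from one leap year to the next four years later (or differs when a century non-leap intervenes).
Leap-day weekdays: 2260:Wed 2264:Mon✓ 2268:Sat 2272:Thu 2276:Tue 2280:Sun 2284:Fri 2288:Wed 2292:Mon✓ 2296:Sat 2304:Mon✓ 2308:Sat 2312:Thu 2316:Tue 2320:Sun 2324:Fri 2328:Wed 2332:Mon✓ 2336:Sat 2340:Thu 2344:Tue 2348:Sun 2352:Fri
Monday: 2264, 2292, 2304, 2332 → 4.

4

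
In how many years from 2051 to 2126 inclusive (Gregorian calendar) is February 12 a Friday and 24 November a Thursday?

Check each year's weekday for February 12 and 24 November:
  2051: Sun/Fri  2052: Mon/Sun  2053: Wed/Mon  2054: Thu/Tue  2055: Fri/Wed  2056: Sat/Fri  2057: Mon/Sat  2058: Tue/Sun  2059: Wed/Mon  2060: Thu/Wed  2061: Sat/Thu  2062: Sun/Fri  2063: Mon/Sat  2064: Tue/Mon  …(48 more)…  2113: Sun/Fri  2114: Mon/Sat  2115: Tue/Sun  2116: Wed/Tue  2117: Fri/Wed  2118: Sat/Thu  2119: Sun/Fri  2120: Mon/Sun  2121: Wed/Mon  2122: Thu/Tue  2123: Fri/Wed  2124: Sat/Fri  2125: Mon/Sat  2126: Tue/Sun
Both conditions hold in: 2072, 2112 — 2.

2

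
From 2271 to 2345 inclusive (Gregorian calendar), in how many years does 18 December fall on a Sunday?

Track 18 December's weekday year by year (advancing +1, or +2 across a Feb 29):
  2271: Mon  2272: Wed (+2)  2273: Thu (+1)  2274: Fri (+1)  2275: Sat (+1)
  2276: Mon (+2)  2277: Tue (+1)  2278: Wed (+1)  2279: Thu (+1)  2280: Sat (+2)
  2281: Sun (+1) ✓  2282: Mon (+1)  2283: Tue (+1)  2284: Thu (+2)  … (47 more years) …
  2332: Sun (+2) ✓  2333: Mon (+1)  2334: Tue (+1)  2335: Wed (+1)  2336: Fri (+2)
  2337: Sat (+1)  2338: Sun (+1) ✓  2339: Mon (+1)  2340: Wed (+2)  2341: Thu (+1)
  2342: Fri (+1)  2343: Sat (+1)  2344: Mon (+2)  2345: Tue (+1)
Sunday years: 2281, 2287, 2292, 2298, 2304, 2310, 2321, 2327, 2332, 2338 — 10 in total.

10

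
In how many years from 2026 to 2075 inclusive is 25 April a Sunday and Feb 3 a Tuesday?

Check each year's weekday for 25 April and Feb 3:
  2026: Sat/Tue  2027: Sun/Wed  2028: Tue/Thu  2029: Wed/Sat  2030: Thu/Sun  2031: Fri/Mon  2032: Sun/Tue ✓  2033: Mon/Thu  2034: Tue/Fri  2035: Wed/Sat  2036: Fri/Sun  2037: Sat/Tue  2038: Sun/Wed  2039: Mon/Thu  …(22 more)…  2062: Tue/Fri  2063: Wed/Sat  2064: Fri/Sun  2065: Sat/Tue  2066: Sun/Wed  2067: Mon/Thu  2068: Wed/Fri  2069: Thu/Sun  2070: Fri/Mon  2071: Sat/Tue  2072: Mon/Wed  2073: Tue/Fri  2074: Wed/Sat  2075: Thu/Sun
Both conditions hold in: 2032, 2060 — 2.

2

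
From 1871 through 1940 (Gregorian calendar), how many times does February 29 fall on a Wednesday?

2

Leap years in 1871–1940: 17 of them.
Feb 29 weekday advances by 5 (mod 7) from one leap year to the next four years later (or differs when a century non-leap intervenes).
Leap-day weekdays: 1872:Thu 1876:Tue 1880:Sun 1884:Fri 1888:Wed✓ 1892:Mon 1896:Sat 1904:Mon 1908:Sat 1912:Thu 1916:Tue 1920:Sun 1924:Fri 1928:Wed✓ 1932:Mon 1936:Sat 1940:Thu
Wednesday: 1888, 1928 → 2.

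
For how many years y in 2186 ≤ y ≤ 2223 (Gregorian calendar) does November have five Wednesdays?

November has 30 days; it has five Wednesdays when Wednesday falls among the first (month-length − 28) days — i.e. when November 1 is one of Wednesday/Tuesday.
November 1 by year: 2186:Wed✓ 2187:Thu 2188:Sat 2189:Sun 2190:Mon 2191:Tue✓ 2192:Thu 2193:Fri 2194:Sat 2195:Sun 2196:Tue✓ 2197:Wed✓ 2198:Thu 2199:Fri 2200:Sat …(8 more)… 2209:Wed✓ 2210:Thu 2211:Fri 2212:Sun 2213:Mon 2214:Tue✓ 2215:Wed✓ 2216:Fri 2217:Sat 2218:Sun 2219:Mon 2220:Wed✓ 2221:Thu 2222:Fri 2223:Sat
Years with five Wednesdays: 2186, 2191, 2196, 2197, 2203, 2208, 2209, 2214, 2215, 2220 → 10.

10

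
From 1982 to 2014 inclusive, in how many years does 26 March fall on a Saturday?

Track 26 March's weekday year by year (advancing +1, or +2 across a Feb 29):
  1982: Fri  1983: Sat (+1) ✓  1984: Mon (+2)  1985: Tue (+1)  1986: Wed (+1)
  1987: Thu (+1)  1988: Sat (+2) ✓  1989: Sun (+1)  1990: Mon (+1)  1991: Tue (+1)
  1992: Thu (+2)  1993: Fri (+1)  1994: Sat (+1) ✓  1995: Sun (+1)  … (5 more years) …
  2001: Mon (+1)  2002: Tue (+1)  2003: Wed (+1)  2004: Fri (+2)  2005: Sat (+1) ✓
  2006: Sun (+1)  2007: Mon (+1)  2008: Wed (+2)  2009: Thu (+1)  2010: Fri (+1)
  2011: Sat (+1) ✓  2012: Mon (+2)  2013: Tue (+1)  2014: Wed (+1)
Saturday years: 1983, 1988, 1994, 2005, 2011 — 5 in total.

5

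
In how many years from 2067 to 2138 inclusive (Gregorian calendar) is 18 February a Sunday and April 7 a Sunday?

2

Check each year's weekday for 18 February and April 7:
  2067: Fri/Thu  2068: Sat/Sat  2069: Mon/Sun  2070: Tue/Mon  2071: Wed/Tue  2072: Thu/Thu  2073: Sat/Fri  2074: Sun/Sat  2075: Mon/Sun  2076: Tue/Tue  2077: Thu/Wed  2078: Fri/Thu  2079: Sat/Fri  2080: Sun/Sun ✓  …(44 more)…  2125: Sun/Sat  2126: Mon/Sun  2127: Tue/Mon  2128: Wed/Wed  2129: Fri/Thu  2130: Sat/Fri  2131: Sun/Sat  2132: Mon/Mon  2133: Wed/Tue  2134: Thu/Wed  2135: Fri/Thu  2136: Sat/Sat  2137: Mon/Sun  2138: Tue/Mon
Both conditions hold in: 2080, 2120 — 2.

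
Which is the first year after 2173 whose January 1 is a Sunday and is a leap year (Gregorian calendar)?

Jan 1 advances by 2 weekdays after a leap year and by 1 after a common year.
2173: Jan 1 is Friday.
2174: Saturday
2175: Sunday
2176: Monday (leap)
2177: Wednesday
2178: Thursday
2179: Friday
2180: Saturday (leap)
2181: Monday
2182: Tuesday
2183: Wednesday
2184: Thursday (leap)
2185: Saturday
2186: Sunday
2187: Monday
2188: Tuesday (leap)
2189: Thursday
2190: Friday
2191: Saturday
2192: Sunday (leap)
2192 begins on a Sunday and is a leap year.

2192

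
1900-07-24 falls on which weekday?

Tuesday

January 1, 1900 is a Monday.
July 24 is day 205 of the year, i.e. 204 days after Jan 1.
204 mod 7 = 1, so advance 1 weekday from Monday: Tuesday.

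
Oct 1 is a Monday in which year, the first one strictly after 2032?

From one year to the next, a fixed date's weekday advances by 1, or by 2 when a Feb 29 lies between the two dates.
2032: October 1 is Friday.
2033: Saturday (+1)
2034: Sunday (+1)
2035: Monday (+1)
Oct 1 falls on a Monday in 2035.

2035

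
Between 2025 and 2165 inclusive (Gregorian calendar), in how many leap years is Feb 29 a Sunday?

Leap years in 2025–2165: 34 of them.
Feb 29 weekday advances by 5 (mod 7) from one leap year to the next four years later (or differs when a century non-leap intervenes).
Leap-day weekdays: 2028:Tue 2032:Sun✓ 2036:Fri 2040:Wed 2044:Mon 2048:Sat 2052:Thu 2056:Tue 2060:Sun✓ 2064:Fri 2068:Wed 2072:Mon 2076:Sat …(8 more)… 2116:Sat 2120:Thu 2124:Tue 2128:Sun✓ 2132:Fri 2136:Wed 2140:Mon 2144:Sat 2148:Thu 2152:Tue 2156:Sun✓ 2160:Fri 2164:Wed
Sunday: 2032, 2060, 2088, 2128, 2156 → 5.

5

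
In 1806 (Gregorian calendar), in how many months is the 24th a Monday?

Check the 24th of each month of 1806: Jan 24: Fri, Feb 24: Mon, Mar 24: Mon, Apr 24: Thu, May 24: Sat, Jun 24: Tue, Jul 24: Thu, Aug 24: Sun, Sep 24: Wed, Oct 24: Fri, Nov 24: Mon, Dec 24: Wed.
Monday occurs in February, March, November — 3 months.

3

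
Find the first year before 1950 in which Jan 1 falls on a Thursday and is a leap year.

Jan 1 advances by 2 weekdays after a leap year and by 1 after a common year.
1950: Jan 1 is Sunday.
1949: Saturday
1948: Thursday (leap)
1948 begins on a Thursday and is a leap year.

1948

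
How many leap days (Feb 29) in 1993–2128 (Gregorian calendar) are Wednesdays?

Leap years in 1993–2128: 33 of them.
Feb 29 weekday advances by 5 (mod 7) from one leap year to the next four years later (or differs when a century non-leap intervenes).
Leap-day weekdays: 1996:Thu 2000:Tue 2004:Sun 2008:Fri 2012:Wed✓ 2016:Mon 2020:Sat 2024:Thu 2028:Tue 2032:Sun 2036:Fri 2040:Wed✓ 2044:Mon …(7 more)… 2076:Sat 2080:Thu 2084:Tue 2088:Sun 2092:Fri 2096:Wed✓ 2104:Fri 2108:Wed✓ 2112:Mon 2116:Sat 2120:Thu 2124:Tue 2128:Sun
Wednesday: 2012, 2040, 2068, 2096, 2108 → 5.

5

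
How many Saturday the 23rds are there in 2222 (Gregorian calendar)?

3

Check the 23rd of each month of 2222: Jan 23: Wed, Feb 23: Sat, Mar 23: Sat, Apr 23: Tue, May 23: Thu, Jun 23: Sun, Jul 23: Tue, Aug 23: Fri, Sep 23: Mon, Oct 23: Wed, Nov 23: Sat, Dec 23: Mon.
Saturday occurs in February, March, November — 3 months.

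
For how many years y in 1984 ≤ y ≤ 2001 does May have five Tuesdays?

8

May has 31 days; it has five Tuesdays when Tuesday falls among the first (month-length − 28) days — i.e. when May 1 is one of Tuesday/Monday/Sunday.
May 1 by year: 1984:Tue✓ 1985:Wed 1986:Thu 1987:Fri 1988:Sun✓ 1989:Mon✓ 1990:Tue✓ 1991:Wed 1992:Fri 1993:Sat 1994:Sun✓ 1995:Mon✓ 1996:Wed 1997:Thu 1998:Fri 1999:Sat 2000:Mon✓ 2001:Tue✓
Years with five Tuesdays: 1984, 1988, 1989, 1990, 1994, 1995, 2000, 2001 → 8.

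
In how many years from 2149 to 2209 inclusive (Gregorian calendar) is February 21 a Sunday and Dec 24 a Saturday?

3

Check each year's weekday for February 21 and Dec 24:
  2149: Fri/Wed  2150: Sat/Thu  2151: Sun/Fri  2152: Mon/Sun  2153: Wed/Mon  2154: Thu/Tue  2155: Fri/Wed  2156: Sat/Fri  2157: Mon/Sat  2158: Tue/Sun  2159: Wed/Mon  2160: Thu/Wed  2161: Sat/Thu  2162: Sun/Fri  …(33 more)…  2196: Sun/Sat ✓  2197: Tue/Sun  2198: Wed/Mon  2199: Thu/Tue  2200: Fri/Wed  2201: Sat/Thu  2202: Sun/Fri  2203: Mon/Sat  2204: Tue/Mon  2205: Thu/Tue  2206: Fri/Wed  2207: Sat/Thu  2208: Sun/Sat ✓  2209: Tue/Sun
Both conditions hold in: 2168, 2196, 2208 — 3.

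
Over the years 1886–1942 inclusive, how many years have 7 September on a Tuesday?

Track 7 September's weekday year by year (advancing +1, or +2 across a Feb 29):
  1886: Tue ✓  1887: Wed (+1)  1888: Fri (+2)  1889: Sat (+1)  1890: Sun (+1)
  1891: Mon (+1)  1892: Wed (+2)  1893: Thu (+1)  1894: Fri (+1)  1895: Sat (+1)
  1896: Mon (+2)  1897: Tue (+1) ✓  1898: Wed (+1)  1899: Thu (+1)  … (29 more years) …
  1929: Sat (+1)  1930: Sun (+1)  1931: Mon (+1)  1932: Wed (+2)  1933: Thu (+1)
  1934: Fri (+1)  1935: Sat (+1)  1936: Mon (+2)  1937: Tue (+1) ✓  1938: Wed (+1)
  1939: Thu (+1)  1940: Sat (+2)  1941: Sun (+1)  1942: Mon (+1)
Tuesday years: 1886, 1897, 1909, 1915, 1920, 1926, 1937 — 7 in total.

7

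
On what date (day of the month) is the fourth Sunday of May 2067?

May 1, 2067 is a Sunday, so the first Sunday is the 1st.
The fourth Sunday is 1 + 21 = 22.

22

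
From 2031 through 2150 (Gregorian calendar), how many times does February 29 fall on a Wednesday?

Leap years in 2031–2150: 29 of them.
Feb 29 weekday advances by 5 (mod 7) from one leap year to the next four years later (or differs when a century non-leap intervenes).
Leap-day weekdays: 2032:Sun 2036:Fri 2040:Wed✓ 2044:Mon 2048:Sat 2052:Thu 2056:Tue 2060:Sun 2064:Fri 2068:Wed✓ 2072:Mon 2076:Sat 2080:Thu …(3 more)… 2096:Wed✓ 2104:Fri 2108:Wed✓ 2112:Mon 2116:Sat 2120:Thu 2124:Tue 2128:Sun 2132:Fri 2136:Wed✓ 2140:Mon 2144:Sat 2148:Thu
Wednesday: 2040, 2068, 2096, 2108, 2136 → 5.

5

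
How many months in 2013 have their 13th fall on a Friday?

2

Check the 13th of each month of 2013: Jan 13: Sun, Feb 13: Wed, Mar 13: Wed, Apr 13: Sat, May 13: Mon, Jun 13: Thu, Jul 13: Sat, Aug 13: Tue, Sep 13: Fri, Oct 13: Sun, Nov 13: Wed, Dec 13: Fri.
Friday occurs in September, December — 2 months.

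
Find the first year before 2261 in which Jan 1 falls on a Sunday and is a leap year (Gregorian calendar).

Jan 1 advances by 2 weekdays after a leap year and by 1 after a common year.
2261: Jan 1 is Tuesday.
2260: Sunday (leap)
2260 begins on a Sunday and is a leap year.

2260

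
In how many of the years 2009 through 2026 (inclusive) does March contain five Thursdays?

7

March has 31 days; it has five Thursdays when Thursday falls among the first (month-length − 28) days — i.e. when March 1 is one of Thursday/Wednesday/Tuesday.
March 1 by year: 2009:Sun 2010:Mon 2011:Tue✓ 2012:Thu✓ 2013:Fri 2014:Sat 2015:Sun 2016:Tue✓ 2017:Wed✓ 2018:Thu✓ 2019:Fri 2020:Sun 2021:Mon 2022:Tue✓ 2023:Wed✓ 2024:Fri 2025:Sat 2026:Sun
Years with five Thursdays: 2011, 2012, 2016, 2017, 2018, 2022, 2023 → 7.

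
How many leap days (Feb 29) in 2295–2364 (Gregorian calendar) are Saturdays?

4

Leap years in 2295–2364: 17 of them.
Feb 29 weekday advances by 5 (mod 7) from one leap year to the next four years later (or differs when a century non-leap intervenes).
Leap-day weekdays: 2296:Sat✓ 2304:Mon 2308:Sat✓ 2312:Thu 2316:Tue 2320:Sun 2324:Fri 2328:Wed 2332:Mon 2336:Sat✓ 2340:Thu 2344:Tue 2348:Sun 2352:Fri 2356:Wed 2360:Mon 2364:Sat✓
Saturday: 2296, 2308, 2336, 2364 → 4.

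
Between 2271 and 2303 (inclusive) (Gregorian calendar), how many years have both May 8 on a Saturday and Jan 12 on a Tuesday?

3

Check each year's weekday for May 8 and Jan 12:
  2271: Mon/Thu  2272: Wed/Fri  2273: Thu/Sun  2274: Fri/Mon  2275: Sat/Tue ✓  2276: Mon/Wed  2277: Tue/Fri  2278: Wed/Sat  2279: Thu/Sun  2280: Sat/Mon  2281: Sun/Wed  2282: Mon/Thu  2283: Tue/Fri  2284: Thu/Sat  …(5 more)…  2290: Thu/Sun  2291: Fri/Mon  2292: Sun/Tue  2293: Mon/Thu  2294: Tue/Fri  2295: Wed/Sat  2296: Fri/Sun  2297: Sat/Tue ✓  2298: Sun/Wed  2299: Mon/Thu  2300: Tue/Fri  2301: Wed/Sat  2302: Thu/Sun  2303: Fri/Mon
Both conditions hold in: 2275, 2286, 2297 — 3.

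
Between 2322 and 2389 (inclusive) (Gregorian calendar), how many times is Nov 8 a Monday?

Track Nov 8's weekday year by year (advancing +1, or +2 across a Feb 29):
  2322: Wed  2323: Thu (+1)  2324: Sat (+2)  2325: Sun (+1)  2326: Mon (+1) ✓
  2327: Tue (+1)  2328: Thu (+2)  2329: Fri (+1)  2330: Sat (+1)  2331: Sun (+1)
  2332: Tue (+2)  2333: Wed (+1)  2334: Thu (+1)  2335: Fri (+1)  … (40 more years) …
  2376: Mon (+2) ✓  2377: Tue (+1)  2378: Wed (+1)  2379: Thu (+1)  2380: Sat (+2)
  2381: Sun (+1)  2382: Mon (+1) ✓  2383: Tue (+1)  2384: Thu (+2)  2385: Fri (+1)
  2386: Sat (+1)  2387: Sun (+1)  2388: Tue (+2)  2389: Wed (+1)
Monday years: 2326, 2337, 2343, 2348, 2354, 2365, 2371, 2376, 2382 — 9 in total.

9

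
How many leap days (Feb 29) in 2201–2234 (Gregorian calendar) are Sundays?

1

Leap years in 2201–2234: 8 of them.
Feb 29 weekday advances by 5 (mod 7) from one leap year to the next four years later (or differs when a century non-leap intervenes).
Leap-day weekdays: 2204:Wed 2208:Mon 2212:Sat 2216:Thu 2220:Tue 2224:Sun✓ 2228:Fri 2232:Wed
Sunday: 2224 → 1.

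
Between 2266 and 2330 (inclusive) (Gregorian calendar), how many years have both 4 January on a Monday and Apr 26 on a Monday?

Check each year's weekday for 4 January and Apr 26:
  2266: Thu/Thu  2267: Fri/Fri  2268: Sat/Sun  2269: Mon/Mon ✓  2270: Tue/Tue  2271: Wed/Wed  2272: Thu/Fri  2273: Sat/Sat  2274: Sun/Sun  2275: Mon/Mon ✓  2276: Tue/Wed  2277: Thu/Thu  2278: Fri/Fri  2279: Sat/Sat  …(37 more)…  2317: Thu/Thu  2318: Fri/Fri  2319: Sat/Sat  2320: Sun/Mon  2321: Tue/Tue  2322: Wed/Wed  2323: Thu/Thu  2324: Fri/Sat  2325: Sun/Sun  2326: Mon/Mon ✓  2327: Tue/Tue  2328: Wed/Thu  2329: Fri/Fri  2330: Sat/Sat
Both conditions hold in: 2269, 2275, 2286, 2297, 2309, 2315, 2326 — 7.

7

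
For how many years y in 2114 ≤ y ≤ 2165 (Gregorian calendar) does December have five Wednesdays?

December has 31 days; it has five Wednesdays when Wednesday falls among the first (month-length − 28) days — i.e. when December 1 is one of Wednesday/Tuesday/Monday.
December 1 by year: 2114:Sat 2115:Sun 2116:Tue✓ 2117:Wed✓ 2118:Thu 2119:Fri 2120:Sun 2121:Mon✓ 2122:Tue✓ 2123:Wed✓ 2124:Fri 2125:Sat 2126:Sun 2127:Mon✓ 2128:Wed✓ …(22 more)… 2151:Wed✓ 2152:Fri 2153:Sat 2154:Sun 2155:Mon✓ 2156:Wed✓ 2157:Thu 2158:Fri 2159:Sat 2160:Mon✓ 2161:Tue✓ 2162:Wed✓ 2163:Thu 2164:Sat 2165:Sun
Years with five Wednesdays: 2116, 2117, 2121, 2122, 2123, 2127, 2128, 2132, 2133, 2134, 2138, 2139, 2144, 2145, 2149, 2150, 2151, 2155, 2156, 2160, 2161, 2162 → 22.

22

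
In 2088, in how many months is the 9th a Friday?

3

Check the 9th of each month of 2088: Jan 9: Fri, Feb 9: Mon, Mar 9: Tue, Apr 9: Fri, May 9: Sun, Jun 9: Wed, Jul 9: Fri, Aug 9: Mon, Sep 9: Thu, Oct 9: Sat, Nov 9: Tue, Dec 9: Thu.
Friday occurs in January, April, July — 3 months.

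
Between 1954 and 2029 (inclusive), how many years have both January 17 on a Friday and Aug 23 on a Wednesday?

0

Check each year's weekday for January 17 and Aug 23:
  1954: Sun/Mon  1955: Mon/Tue  1956: Tue/Thu  1957: Thu/Fri  1958: Fri/Sat  1959: Sat/Sun  1960: Sun/Tue  1961: Tue/Wed  1962: Wed/Thu  1963: Thu/Fri  1964: Fri/Sun  1965: Sun/Mon  1966: Mon/Tue  1967: Tue/Wed  …(48 more)…  2016: Sun/Tue  2017: Tue/Wed  2018: Wed/Thu  2019: Thu/Fri  2020: Fri/Sun  2021: Sun/Mon  2022: Mon/Tue  2023: Tue/Wed  2024: Wed/Fri  2025: Fri/Sat  2026: Sat/Sun  2027: Sun/Mon  2028: Mon/Wed  2029: Wed/Thu
Both conditions hold in: no year — 0.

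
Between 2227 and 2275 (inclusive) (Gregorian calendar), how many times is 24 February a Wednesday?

Track 24 February's weekday year by year (advancing +1, or +2 across a Feb 29):
  2227: Sat  2228: Sun (+1)  2229: Tue (+2)  2230: Wed (+1) ✓  2231: Thu (+1)
  2232: Fri (+1)  2233: Sun (+2)  2234: Mon (+1)  2235: Tue (+1)  2236: Wed (+1) ✓
  2237: Fri (+2)  2238: Sat (+1)  2239: Sun (+1)  2240: Mon (+1)  … (21 more years) …
  2262: Mon (+1)  2263: Tue (+1)  2264: Wed (+1) ✓  2265: Fri (+2)  2266: Sat (+1)
  2267: Sun (+1)  2268: Mon (+1)  2269: Wed (+2) ✓  2270: Thu (+1)  2271: Fri (+1)
  2272: Sat (+1)  2273: Mon (+2)  2274: Tue (+1)  2275: Wed (+1) ✓
Wednesday years: 2230, 2236, 2241, 2247, 2258, 2264, 2269, 2275 — 8 in total.

8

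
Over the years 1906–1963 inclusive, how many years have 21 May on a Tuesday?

Track 21 May's weekday year by year (advancing +1, or +2 across a Feb 29):
  1906: Mon  1907: Tue (+1) ✓  1908: Thu (+2)  1909: Fri (+1)  1910: Sat (+1)
  1911: Sun (+1)  1912: Tue (+2) ✓  1913: Wed (+1)  1914: Thu (+1)  1915: Fri (+1)
  1916: Sun (+2)  1917: Mon (+1)  1918: Tue (+1) ✓  1919: Wed (+1)  … (30 more years) …
  1950: Sun (+1)  1951: Mon (+1)  1952: Wed (+2)  1953: Thu (+1)  1954: Fri (+1)
  1955: Sat (+1)  1956: Mon (+2)  1957: Tue (+1) ✓  1958: Wed (+1)  1959: Thu (+1)
  1960: Sat (+2)  1961: Sun (+1)  1962: Mon (+1)  1963: Tue (+1) ✓
Tuesday years: 1907, 1912, 1918, 1929, 1935, 1940, 1946, 1957, 1963 — 9 in total.

9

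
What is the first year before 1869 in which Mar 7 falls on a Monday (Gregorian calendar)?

From one year to the next, a fixed date's weekday advances by 1, or by 2 when a Feb 29 lies between the two dates.
1869: March 7 is Sunday.
1868: Saturday (−1)
1867: Thursday (−2)
1866: Wednesday (−1)
1865: Tuesday (−1)
1864: Monday (−1)
Mar 7 falls on a Monday in 1864.

1864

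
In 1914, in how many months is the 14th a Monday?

Check the 14th of each month of 1914: Jan 14: Wed, Feb 14: Sat, Mar 14: Sat, Apr 14: Tue, May 14: Thu, Jun 14: Sun, Jul 14: Tue, Aug 14: Fri, Sep 14: Mon, Oct 14: Wed, Nov 14: Sat, Dec 14: Mon.
Monday occurs in September, December — 2 months.

2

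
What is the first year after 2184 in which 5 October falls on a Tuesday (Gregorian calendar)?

From one year to the next, a fixed date's weekday advances by 1, or by 2 when a Feb 29 lies between the two dates.
2184: October 5 is Tuesday.
2185: Wednesday (+1)
2186: Thursday (+1)
2187: Friday (+1)
2188: Sunday (+2)
2189: Monday (+1)
2190: Tuesday (+1)
5 October falls on a Tuesday in 2190.

2190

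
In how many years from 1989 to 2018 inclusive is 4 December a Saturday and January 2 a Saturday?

Check each year's weekday for 4 December and January 2:
  1989: Mon/Mon  1990: Tue/Tue  1991: Wed/Wed  1992: Fri/Thu  1993: Sat/Sat ✓  1994: Sun/Sun  1995: Mon/Mon  1996: Wed/Tue  1997: Thu/Thu  1998: Fri/Fri  1999: Sat/Sat ✓  2000: Mon/Sun  2001: Tue/Tue  2002: Wed/Wed  2003: Thu/Thu  2004: Sat/Fri  2005: Sun/Sun  2006: Mon/Mon  2007: Tue/Tue  2008: Thu/Wed  2009: Fri/Fri  2010: Sat/Sat ✓  2011: Sun/Sun  2012: Tue/Mon  2013: Wed/Wed  2014: Thu/Thu  2015: Fri/Fri  2016: Sun/Sat  2017: Mon/Mon  2018: Tue/Tue
Both conditions hold in: 1993, 1999, 2010 — 3.

3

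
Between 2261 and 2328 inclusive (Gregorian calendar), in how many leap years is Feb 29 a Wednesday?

2

Leap years in 2261–2328: 16 of them.
Feb 29 weekday advances by 5 (mod 7) from one leap year to the next four years later (or differs when a century non-leap intervenes).
Leap-day weekdays: 2264:Mon 2268:Sat 2272:Thu 2276:Tue 2280:Sun 2284:Fri 2288:Wed✓ 2292:Mon 2296:Sat 2304:Mon 2308:Sat 2312:Thu 2316:Tue 2320:Sun 2324:Fri 2328:Wed✓
Wednesday: 2288, 2328 → 2.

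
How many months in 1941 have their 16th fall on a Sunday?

Check the 16th of each month of 1941: Jan 16: Thu, Feb 16: Sun, Mar 16: Sun, Apr 16: Wed, May 16: Fri, Jun 16: Mon, Jul 16: Wed, Aug 16: Sat, Sep 16: Tue, Oct 16: Thu, Nov 16: Sun, Dec 16: Tue.
Sunday occurs in February, March, November — 3 months.

3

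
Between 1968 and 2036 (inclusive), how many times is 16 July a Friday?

10

Track 16 July's weekday year by year (advancing +1, or +2 across a Feb 29):
  1968: Tue  1969: Wed (+1)  1970: Thu (+1)  1971: Fri (+1) ✓  1972: Sun (+2)
  1973: Mon (+1)  1974: Tue (+1)  1975: Wed (+1)  1976: Fri (+2) ✓  1977: Sat (+1)
  1978: Sun (+1)  1979: Mon (+1)  1980: Wed (+2)  1981: Thu (+1)  … (41 more years) …
  2023: Sun (+1)  2024: Tue (+2)  2025: Wed (+1)  2026: Thu (+1)  2027: Fri (+1) ✓
  2028: Sun (+2)  2029: Mon (+1)  2030: Tue (+1)  2031: Wed (+1)  2032: Fri (+2) ✓
  2033: Sat (+1)  2034: Sun (+1)  2035: Mon (+1)  2036: Wed (+2)
Friday years: 1971, 1976, 1982, 1993, 1999, 2004, 2010, 2021, 2027, 2032 — 10 in total.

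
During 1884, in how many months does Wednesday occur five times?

5

A month of length L has five Wednesdays iff its first Wednesday is on day ≤ L−28 (so day 1–3 in a 31-day month, 1–2 in a 30-day month, day 1 in a leap February).
Checking each month of 1884: Jan starts Tue (31d) ✓; Feb starts Fri (29d); Mar starts Sat (31d); Apr starts Tue (30d) ✓; May starts Thu (31d); Jun starts Sun (30d); Jul starts Tue (31d) ✓; Aug starts Fri (31d); Sep starts Mon (30d); Oct starts Wed (31d) ✓; Nov starts Sat (30d); Dec starts Mon (31d) ✓.
Five-Wednesday months: January, April, July, October, December → 5.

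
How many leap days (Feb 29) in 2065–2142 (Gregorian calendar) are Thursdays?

Leap years in 2065–2142: 18 of them.
Feb 29 weekday advances by 5 (mod 7) from one leap year to the next four years later (or differs when a century non-leap intervenes).
Leap-day weekdays: 2068:Wed 2072:Mon 2076:Sat 2080:Thu✓ 2084:Tue 2088:Sun 2092:Fri 2096:Wed 2104:Fri 2108:Wed 2112:Mon 2116:Sat 2120:Thu✓ 2124:Tue 2128:Sun 2132:Fri 2136:Wed 2140:Mon
Thursday: 2080, 2120 → 2.

2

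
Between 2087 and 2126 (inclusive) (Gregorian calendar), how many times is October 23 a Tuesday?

Track October 23's weekday year by year (advancing +1, or +2 across a Feb 29):
  2087: Thu  2088: Sat (+2)  2089: Sun (+1)  2090: Mon (+1)  2091: Tue (+1) ✓
  2092: Thu (+2)  2093: Fri (+1)  2094: Sat (+1)  2095: Sun (+1)  2096: Tue (+2) ✓
  2097: Wed (+1)  2098: Thu (+1)  2099: Fri (+1)  2100: Sat (+1)  … (12 more years) …
  2113: Mon (+1)  2114: Tue (+1) ✓  2115: Wed (+1)  2116: Fri (+2)  2117: Sat (+1)
  2118: Sun (+1)  2119: Mon (+1)  2120: Wed (+2)  2121: Thu (+1)  2122: Fri (+1)
  2123: Sat (+1)  2124: Mon (+2)  2125: Tue (+1) ✓  2126: Wed (+1)
Tuesday years: 2091, 2096, 2103, 2108, 2114, 2125 — 6 in total.

6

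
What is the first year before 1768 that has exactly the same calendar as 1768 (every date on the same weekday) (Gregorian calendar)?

Two years share a calendar iff Jan 1 falls on the same weekday and both are leap or both are common. 1768: Jan 1 is Friday, leap year.
1767: Jan 1 Thursday, common
1766: Jan 1 Wednesday, common
1765: Jan 1 Tuesday, common
1764: Jan 1 Sunday, leap
1763: Jan 1 Saturday, common
1762: Jan 1 Friday, common
1761: Jan 1 Thursday, common
1760: Jan 1 Tuesday, leap
1759: Jan 1 Monday, common
1758: Jan 1 Sunday, common
1757: Jan 1 Saturday, common
1756: Jan 1 Thursday, leap
1755: Jan 1 Wednesday, common
1754: Jan 1 Tuesday, common
1753: Jan 1 Monday, common
1752: Jan 1 Saturday, leap
1751: Jan 1 Friday, common
1750: Jan 1 Thursday, common
1749: Jan 1 Wednesday, common
1748: Jan 1 Monday, leap
1747: Jan 1 Sunday, common
1746: Jan 1 Saturday, common
1745: Jan 1 Friday, common
1744: Jan 1 Wednesday, leap
1743: Jan 1 Tuesday, common
1742: Jan 1 Monday, common
1741: Jan 1 Sunday, common
1740: Jan 1 Friday, leap
1740 matches on both conditions.

1740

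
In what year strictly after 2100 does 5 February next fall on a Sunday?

From one year to the next, a fixed date's weekday advances by 1, or by 2 when a Feb 29 lies between the two dates.
2100: February 5 is Friday.
2101: Saturday (+1)
2102: Sunday (+1)
5 February falls on a Sunday in 2102.

2102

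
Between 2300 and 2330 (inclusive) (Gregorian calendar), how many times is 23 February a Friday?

5

Track 23 February's weekday year by year (advancing +1, or +2 across a Feb 29):
  2300: Fri ✓  2301: Sat (+1)  2302: Sun (+1)  2303: Mon (+1)  2304: Tue (+1)
  2305: Thu (+2)  2306: Fri (+1) ✓  2307: Sat (+1)  2308: Sun (+1)  2309: Tue (+2)
  2310: Wed (+1)  2311: Thu (+1)  2312: Fri (+1) ✓  2313: Sun (+2)  … (3 more years) …
  2317: Fri (+2) ✓  2318: Sat (+1)  2319: Sun (+1)  2320: Mon (+1)  2321: Wed (+2)
  2322: Thu (+1)  2323: Fri (+1) ✓  2324: Sat (+1)  2325: Mon (+2)  2326: Tue (+1)
  2327: Wed (+1)  2328: Thu (+1)  2329: Sat (+2)  2330: Sun (+1)
Friday years: 2300, 2306, 2312, 2317, 2323 — 5 in total.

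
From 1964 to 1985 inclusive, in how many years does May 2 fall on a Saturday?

3

Track May 2's weekday year by year (advancing +1, or +2 across a Feb 29):
  1964: Sat ✓  1965: Sun (+1)  1966: Mon (+1)  1967: Tue (+1)  1968: Thu (+2)
  1969: Fri (+1)  1970: Sat (+1) ✓  1971: Sun (+1)  1972: Tue (+2)  1973: Wed (+1)
  1974: Thu (+1)  1975: Fri (+1)  1976: Sun (+2)  1977: Mon (+1)  1978: Tue (+1)
  1979: Wed (+1)  1980: Fri (+2)  1981: Sat (+1) ✓  1982: Sun (+1)  1983: Mon (+1)
  1984: Wed (+2)  1985: Thu (+1)
Saturday years: 1964, 1970, 1981 — 3 in total.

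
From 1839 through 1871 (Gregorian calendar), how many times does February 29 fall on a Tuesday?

Leap years in 1839–1871: 8 of them.
Feb 29 weekday advances by 5 (mod 7) from one leap year to the next four years later (or differs when a century non-leap intervenes).
Leap-day weekdays: 1840:Sat 1844:Thu 1848:Tue✓ 1852:Sun 1856:Fri 1860:Wed 1864:Mon 1868:Sat
Tuesday: 1848 → 1.

1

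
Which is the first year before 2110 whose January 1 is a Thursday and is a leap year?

Jan 1 advances by 2 weekdays after a leap year and by 1 after a common year.
2110: Jan 1 is Wednesday.
2109: Tuesday
2108: Sunday (leap)
2107: Saturday
2106: Friday
2105: Thursday
2104: Tuesday (leap)
2103: Monday
2102: Sunday
2101: Saturday
2100: Friday
2099: Thursday
2098: Wednesday
2097: Tuesday
2096: Sunday (leap)
2095: Saturday
2094: Friday
2093: Thursday
2092: Tuesday (leap)
2091: Monday
2090: Sunday
2089: Saturday
2088: Thursday (leap)
2088 begins on a Thursday and is a leap year.

2088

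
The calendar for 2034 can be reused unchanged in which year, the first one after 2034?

2045

Two years share a calendar iff Jan 1 falls on the same weekday and both are leap or both are common. 2034: Jan 1 is Sunday, common year.
2035: Jan 1 Monday, common
2036: Jan 1 Tuesday, leap
2037: Jan 1 Thursday, common
2038: Jan 1 Friday, common
2039: Jan 1 Saturday, common
2040: Jan 1 Sunday, leap
2041: Jan 1 Tuesday, common
2042: Jan 1 Wednesday, common
2043: Jan 1 Thursday, common
2044: Jan 1 Friday, leap
2045: Jan 1 Sunday, common
2045 matches on both conditions.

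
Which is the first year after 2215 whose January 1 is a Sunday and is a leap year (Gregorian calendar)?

Jan 1 advances by 2 weekdays after a leap year and by 1 after a common year.
2215: Jan 1 is Sunday.
2216: Monday (leap)
2217: Wednesday
2218: Thursday
2219: Friday
2220: Saturday (leap)
2221: Monday
2222: Tuesday
2223: Wednesday
2224: Thursday (leap)
2225: Saturday
2226: Sunday
2227: Monday
2228: Tuesday (leap)
2229: Thursday
2230: Friday
2231: Saturday
2232: Sunday (leap)
2232 begins on a Sunday and is a leap year.

2232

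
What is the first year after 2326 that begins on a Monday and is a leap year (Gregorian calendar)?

2340

Jan 1 advances by 2 weekdays after a leap year and by 1 after a common year.
2326: Jan 1 is Friday.
2327: Saturday
2328: Sunday (leap)
2329: Tuesday
2330: Wednesday
2331: Thursday
2332: Friday (leap)
2333: Sunday
2334: Monday
2335: Tuesday
2336: Wednesday (leap)
2337: Friday
2338: Saturday
2339: Sunday
2340: Monday (leap)
2340 begins on a Monday and is a leap year.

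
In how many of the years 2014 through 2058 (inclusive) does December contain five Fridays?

December has 31 days; it has five Fridays when Friday falls among the first (month-length − 28) days — i.e. when December 1 is one of Friday/Thursday/Wednesday.
December 1 by year: 2014:Mon 2015:Tue 2016:Thu✓ 2017:Fri✓ 2018:Sat 2019:Sun 2020:Tue 2021:Wed✓ 2022:Thu✓ 2023:Fri✓ 2024:Sun 2025:Mon 2026:Tue 2027:Wed✓ 2028:Fri✓ …(15 more)… 2044:Thu✓ 2045:Fri✓ 2046:Sat 2047:Sun 2048:Tue 2049:Wed✓ 2050:Thu✓ 2051:Fri✓ 2052:Sun 2053:Mon 2054:Tue 2055:Wed✓ 2056:Fri✓ 2057:Sat 2058:Sun
Years with five Fridays: 2016, 2017, 2021, 2022, 2023, 2027, 2028, 2032, 2033, 2034, 2038, 2039, 2044, 2045, 2049, 2050, 2051, 2055, 2056 → 19.

19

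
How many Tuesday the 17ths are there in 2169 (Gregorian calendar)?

Check the 17th of each month of 2169: Jan 17: Tue, Feb 17: Fri, Mar 17: Fri, Apr 17: Mon, May 17: Wed, Jun 17: Sat, Jul 17: Mon, Aug 17: Thu, Sep 17: Sun, Oct 17: Tue, Nov 17: Fri, Dec 17: Sun.
Tuesday occurs in January, October — 2 months.

2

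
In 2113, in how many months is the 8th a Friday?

Check the 8th of each month of 2113: Jan 8: Sun, Feb 8: Wed, Mar 8: Wed, Apr 8: Sat, May 8: Mon, Jun 8: Thu, Jul 8: Sat, Aug 8: Tue, Sep 8: Fri, Oct 8: Sun, Nov 8: Wed, Dec 8: Fri.
Friday occurs in September, December — 2 months.

2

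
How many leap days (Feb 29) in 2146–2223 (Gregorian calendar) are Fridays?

Leap years in 2146–2223: 18 of them.
Feb 29 weekday advances by 5 (mod 7) from one leap year to the next four years later (or differs when a century non-leap intervenes).
Leap-day weekdays: 2148:Thu 2152:Tue 2156:Sun 2160:Fri✓ 2164:Wed 2168:Mon 2172:Sat 2176:Thu 2180:Tue 2184:Sun 2188:Fri✓ 2192:Wed 2196:Mon 2204:Wed 2208:Mon 2212:Sat 2216:Thu 2220:Tue
Friday: 2160, 2188 → 2.

2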